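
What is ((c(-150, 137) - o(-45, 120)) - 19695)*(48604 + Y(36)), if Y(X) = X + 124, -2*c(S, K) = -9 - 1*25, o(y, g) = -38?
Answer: -957724960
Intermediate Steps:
c(S, K) = 17 (c(S, K) = -(-9 - 1*25)/2 = -(-9 - 25)/2 = -½*(-34) = 17)
Y(X) = 124 + X
((c(-150, 137) - o(-45, 120)) - 19695)*(48604 + Y(36)) = ((17 - 1*(-38)) - 19695)*(48604 + (124 + 36)) = ((17 + 38) - 19695)*(48604 + 160) = (55 - 19695)*48764 = -19640*48764 = -957724960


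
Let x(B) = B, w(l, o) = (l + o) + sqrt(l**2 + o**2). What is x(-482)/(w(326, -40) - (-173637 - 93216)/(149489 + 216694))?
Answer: 2059074760056594/382344619220987 - 14362527763044*sqrt(26969)/382344619220987 ≈ -0.78352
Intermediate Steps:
w(l, o) = l + o + sqrt(l**2 + o**2)
x(-482)/(w(326, -40) - (-173637 - 93216)/(149489 + 216694)) = -482/((326 - 40 + sqrt(326**2 + (-40)**2)) - (-173637 - 93216)/(149489 + 216694)) = -482/((326 - 40 + sqrt(106276 + 1600)) - (-266853)/366183) = -482/((326 - 40 + sqrt(107876)) - (-266853)/366183) = -482/((326 - 40 + 2*sqrt(26969)) - 1*(-88951/122061)) = -482/((286 + 2*sqrt(26969)) + 88951/122061) = -482/(34998397/122061 + 2*sqrt(26969))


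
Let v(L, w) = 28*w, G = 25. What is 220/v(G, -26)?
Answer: -55/182 ≈ -0.30220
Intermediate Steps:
220/v(G, -26) = 220/((28*(-26))) = 220/(-728) = 220*(-1/728) = -55/182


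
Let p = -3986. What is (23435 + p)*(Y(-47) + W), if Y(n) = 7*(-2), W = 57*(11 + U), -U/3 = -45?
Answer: 161582292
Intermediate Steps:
U = 135 (U = -3*(-45) = 135)
W = 8322 (W = 57*(11 + 135) = 57*146 = 8322)
Y(n) = -14
(23435 + p)*(Y(-47) + W) = (23435 - 3986)*(-14 + 8322) = 19449*8308 = 161582292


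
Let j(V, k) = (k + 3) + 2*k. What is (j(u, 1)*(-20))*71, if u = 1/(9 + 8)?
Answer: -8520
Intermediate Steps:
u = 1/17 ≈ 0.058824
j(V, k) = 3 + 3*k (j(V, k) = (3 + k) + 2*k = 3 + 3*k)
(j(u, 1)*(-20))*71 = ((3 + 3*1)*(-20))*71 = ((3 + 3)*(-20))*71 = (6*(-20))*71 = -120*71 = -8520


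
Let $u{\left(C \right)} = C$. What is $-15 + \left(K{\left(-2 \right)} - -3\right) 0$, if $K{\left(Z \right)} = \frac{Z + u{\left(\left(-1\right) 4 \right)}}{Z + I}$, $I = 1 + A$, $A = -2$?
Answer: $-15$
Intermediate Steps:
$I = -1$ ($I = 1 - 2 = -1$)
$K{\left(Z \right)} = \frac{-4 + Z}{-1 + Z}$ ($K{\left(Z \right)} = \frac{Z - 4}{Z - 1} = \frac{Z - 4}{-1 + Z} = \frac{-4 + Z}{-1 + Z}$)
$-15 + \left(K{\left(-2 \right)} - -3\right) 0 = -15 + \left(\frac{-4 - 2}{-1 - 2} - -3\right) 0 = -15 + \left(\frac{1}{-3} \left(-6\right) + 3\right) 0 = -15 + \left(\left(- \frac{1}{3}\right) \left(-6\right) + 3\right) 0 = -15 + \left(2 + 3\right) 0 = -15 + 5 \cdot 0 = -15 + 0 = -15$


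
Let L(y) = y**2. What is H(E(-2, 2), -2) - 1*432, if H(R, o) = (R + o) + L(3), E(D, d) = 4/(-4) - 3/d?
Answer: -855/2 ≈ -427.50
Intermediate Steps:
E(D, d) = -1 - 3/d (E(D, d) = 4*(-1/4) - 3/d = -1 - 3/d)
H(R, o) = 9 + R + o (H(R, o) = (R + o) + 3**2 = (R + o) + 9 = 9 + R + o)
H(E(-2, 2), -2) - 1*432 = (9 + (-3 - 1*2)/2 - 2) - 1*432 = (9 + (-3 - 2)/2 - 2) - 432 = (9 + (1/2)*(-5) - 2) - 432 = (9 - 5/2 - 2) - 432 = 9/2 - 432 = -855/2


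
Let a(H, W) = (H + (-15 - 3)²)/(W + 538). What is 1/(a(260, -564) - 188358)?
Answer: -13/2448946 ≈ -5.3084e-6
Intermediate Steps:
a(H, W) = (324 + H)/(538 + W) (a(H, W) = (H + (-18)²)/(538 + W) = (H + 324)/(538 + W) = (324 + H)/(538 + W))
1/(a(260, -564) - 188358) = 1/((324 + 260)/(538 - 564) - 188358) = 1/(584/(-26) - 188358) = 1/(-1/26*584 - 188358) = 1/(-292/13 - 188358) = 1/(-2448946/13) = -13/2448946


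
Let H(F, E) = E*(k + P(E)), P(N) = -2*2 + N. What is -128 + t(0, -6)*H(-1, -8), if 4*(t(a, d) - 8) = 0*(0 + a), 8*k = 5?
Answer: 600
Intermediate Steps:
P(N) = -4 + N
k = 5/8 (k = (⅛)*5 = 5/8 ≈ 0.62500)
t(a, d) = 8 (t(a, d) = 8 + (0*(0 + a))/4 = 8 + (0*a)/4 = 8 + (¼)*0 = 8 + 0 = 8)
H(F, E) = E*(-27/8 + E) (H(F, E) = E*(5/8 + (-4 + E)) = E*(-27/8 + E))
-128 + t(0, -6)*H(-1, -8) = -128 + 8*((⅛)*(-8)*(-27 + 8*(-8))) = -128 + 8*((⅛)*(-8)*(-27 - 64)) = -128 + 8*((⅛)*(-8)*(-91)) = -128 + 8*91 = -128 + 728 = 600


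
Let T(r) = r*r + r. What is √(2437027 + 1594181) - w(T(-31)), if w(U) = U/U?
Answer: -1 + 18*√12442 ≈ 2006.8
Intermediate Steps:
T(r) = r + r² (T(r) = r² + r = r + r²)
w(U) = 1
√(2437027 + 1594181) - w(T(-31)) = √(2437027 + 1594181) - 1*1 = √4031208 - 1 = 18*√12442 - 1 = -1 + 18*√12442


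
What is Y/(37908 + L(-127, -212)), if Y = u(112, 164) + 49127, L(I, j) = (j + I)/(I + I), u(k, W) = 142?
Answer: 379222/291787 ≈ 1.2997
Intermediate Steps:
L(I, j) = (I + j)/(2*I) (L(I, j) = (I + j)/((2*I)) = (I + j)*(1/(2*I)) = (I + j)/(2*I))
Y = 49269 (Y = 142 + 49127 = 49269)
Y/(37908 + L(-127, -212)) = 49269/(37908 + (½)*(-127 - 212)/(-127)) = 49269/(37908 + (½)*(-1/127)*(-339)) = 49269/(37908 + 339/254) = 49269/(9628971/254) = 49269*(254/9628971) = 379222/291787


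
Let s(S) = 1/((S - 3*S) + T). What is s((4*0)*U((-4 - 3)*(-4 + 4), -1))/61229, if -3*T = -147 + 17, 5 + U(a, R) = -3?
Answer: 3/7959770 ≈ 3.7690e-7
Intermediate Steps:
U(a, R) = -8 (U(a, R) = -5 - 3 = -8)
T = 130/3 (T = -(-147 + 17)/3 = -⅓*(-130) = 130/3 ≈ 43.333)
s(S) = 1/(130/3 - 2*S) (s(S) = 1/((S - 3*S) + 130/3) = 1/(-2*S + 130/3) = 1/(130/3 - 2*S))
s((4*0)*U((-4 - 3)*(-4 + 4), -1))/61229 = -3/(-130 + 6*((4*0)*(-8)))/61229 = -3/(-130 + 6*(0*(-8)))*(1/61229) = -3/(-130 + 6*0)*(1/61229) = -3/(-130 + 0)*(1/61229) = -3/(-130)*(1/61229) = -3*(-1/130)*(1/61229) = (3/130)*(1/61229) = 3/7959770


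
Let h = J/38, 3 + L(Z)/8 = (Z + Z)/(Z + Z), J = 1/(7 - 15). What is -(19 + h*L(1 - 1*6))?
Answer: -362/19 ≈ -19.053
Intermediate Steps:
J = -⅛ (J = 1/(-8) = -⅛ ≈ -0.12500)
L(Z) = -16 (L(Z) = -24 + 8*((Z + Z)/(Z + Z)) = -24 + 8*((2*Z)/((2*Z))) = -24 + 8*((2*Z)*(1/(2*Z))) = -24 + 8*1 = -24 + 8 = -16)
h = -1/304 (h = -⅛/38 = -⅛*1/38 = -1/304 ≈ -0.0032895)
-(19 + h*L(1 - 1*6)) = -(19 - 1/304*(-16)) = -(19 + 1/19) = -1*362/19 = -362/19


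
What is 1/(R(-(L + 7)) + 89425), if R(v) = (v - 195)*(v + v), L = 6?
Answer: 1/94833 ≈ 1.0545e-5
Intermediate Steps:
R(v) = 2*v*(-195 + v) (R(v) = (-195 + v)*(2*v) = 2*v*(-195 + v))
1/(R(-(L + 7)) + 89425) = 1/(2*(-(6 + 7))*(-195 - (6 + 7)) + 89425) = 1/(2*(-1*13)*(-195 - 1*13) + 89425) = 1/(2*(-13)*(-195 - 13) + 89425) = 1/(2*(-13)*(-208) + 89425) = 1/(5408 + 89425) = 1/94833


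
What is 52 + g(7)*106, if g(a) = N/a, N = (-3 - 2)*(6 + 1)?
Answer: -478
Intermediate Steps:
N = -35 (N = -5*7 = -35)
g(a) = -35/a
52 + g(7)*106 = 52 - 35/7*106 = 52 - 35*⅐*106 = 52 - 5*106 = 52 - 530 = -478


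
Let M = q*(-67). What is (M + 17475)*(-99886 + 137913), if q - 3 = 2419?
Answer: -5506271573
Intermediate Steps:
q = 2422 (q = 3 + 2419 = 2422)
M = -162274 (M = 2422*(-67) = -162274)
(M + 17475)*(-99886 + 137913) = (-162274 + 17475)*(-99886 + 137913) = -144799*38027 = -5506271573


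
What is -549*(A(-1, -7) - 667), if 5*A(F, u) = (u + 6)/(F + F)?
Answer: 3661281/10 ≈ 3.6613e+5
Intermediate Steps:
A(F, u) = (6 + u)/(10*F) (A(F, u) = ((u + 6)/(F + F))/5 = ((6 + u)/((2*F)))/5 = ((6 + u)*(1/(2*F)))/5 = ((6 + u)/(2*F))/5 = (6 + u)/(10*F))
-549*(A(-1, -7) - 667) = -549*((1/10)*(6 - 7)/(-1) - 667) = -549*((1/10)*(-1)*(-1) - 667) = -549*(1/10 - 667) = -549*(-6669/10) = 3661281/10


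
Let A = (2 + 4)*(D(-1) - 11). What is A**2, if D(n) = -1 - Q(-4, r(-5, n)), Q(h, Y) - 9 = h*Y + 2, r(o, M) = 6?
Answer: 36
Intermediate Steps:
Q(h, Y) = 11 + Y*h (Q(h, Y) = 9 + (h*Y + 2) = 9 + (Y*h + 2) = 9 + (2 + Y*h) = 11 + Y*h)
D(n) = 12 (D(n) = -1 - (11 + 6*(-4)) = -1 - (11 - 24) = -1 - 1*(-13) = -1 + 13 = 12)
A = 6 (A = (2 + 4)*(12 - 11) = 6*1 = 6)
A**2 = 6**2 = 36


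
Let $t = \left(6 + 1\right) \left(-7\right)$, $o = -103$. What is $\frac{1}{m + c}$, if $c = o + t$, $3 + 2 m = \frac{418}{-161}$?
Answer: $- \frac{322}{49845} \approx -0.00646$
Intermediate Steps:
$t = -49$ ($t = 7 \left(-7\right) = -49$)
$m = - \frac{901}{322}$ ($m = - \frac{3}{2} + \frac{418 \frac{1}{-161}}{2} = - \frac{3}{2} + \frac{418 \left(- \frac{1}{161}\right)}{2} = - \frac{3}{2} + \frac{1}{2} \left(- \frac{418}{161}\right) = - \frac{3}{2} - \frac{209}{161} = - \frac{901}{322} \approx -2.7981$)
$c = -152$ ($c = -103 - 49 = -152$)
$\frac{1}{m + c} = \frac{1}{- \frac{901}{322} - 152} = \frac{1}{- \frac{49845}{322}} = - \frac{322}{49845}$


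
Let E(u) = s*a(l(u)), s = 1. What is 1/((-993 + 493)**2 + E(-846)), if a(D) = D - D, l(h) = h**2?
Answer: 1/250000 ≈ 4.0000e-6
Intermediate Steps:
a(D) = 0
E(u) = 0 (E(u) = 1*0 = 0)
1/((-993 + 493)**2 + E(-846)) = 1/((-993 + 493)**2 + 0) = 1/((-500)**2 + 0) = 1/(250000 + 0) = 1/250000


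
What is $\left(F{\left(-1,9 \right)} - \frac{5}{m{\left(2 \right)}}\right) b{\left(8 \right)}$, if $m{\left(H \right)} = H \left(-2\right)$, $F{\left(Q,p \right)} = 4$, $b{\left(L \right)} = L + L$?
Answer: $84$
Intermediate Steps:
$b{\left(L \right)} = 2 L$
$m{\left(H \right)} = - 2 H$
$\left(F{\left(-1,9 \right)} - \frac{5}{m{\left(2 \right)}}\right) b{\left(8 \right)} = \left(4 - \frac{5}{\left(-2\right) 2}\right) 2 \cdot 8 = \left(4 - \frac{5}{-4}\right) 16 = \left(4 - - \frac{5}{4}\right) 16 = \left(4 + \frac{5}{4}\right) 16 = \frac{21}{4} \cdot 16 = 84$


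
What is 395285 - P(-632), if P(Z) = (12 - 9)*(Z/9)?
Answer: 1186487/3 ≈ 3.9550e+5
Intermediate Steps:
P(Z) = Z/3 (P(Z) = 3*(Z*(1/9)) = 3*(Z/9) = Z/3)
395285 - P(-632) = 395285 - (-632)/3 = 395285 - 1*(-632/3) = 395285 + 632/3 = 1186487/3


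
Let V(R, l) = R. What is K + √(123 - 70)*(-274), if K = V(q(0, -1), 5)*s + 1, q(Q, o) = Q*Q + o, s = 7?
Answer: -6 - 274*√53 ≈ -2000.8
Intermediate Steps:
q(Q, o) = o + Q² (q(Q, o) = Q² + o = o + Q²)
K = -6 (K = (-1 + 0²)*7 + 1 = (-1 + 0)*7 + 1 = -1*7 + 1 = -7 + 1 = -6)
K + √(123 - 70)*(-274) = -6 + √(123 - 70)*(-274) = -6 + √53*(-274) = -6 - 274*√53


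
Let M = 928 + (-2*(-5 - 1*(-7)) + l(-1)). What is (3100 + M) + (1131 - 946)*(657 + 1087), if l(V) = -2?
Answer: 326662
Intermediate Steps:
M = 922 (M = 928 + (-2*(-5 - 1*(-7)) - 2) = 928 + (-2*(-5 + 7) - 2) = 928 + (-2*2 - 2) = 928 + (-4 - 2) = 928 - 6 = 922)
(3100 + M) + (1131 - 946)*(657 + 1087) = (3100 + 922) + (1131 - 946)*(657 + 1087) = 4022 + 185*1744 = 4022 + 322640 = 326662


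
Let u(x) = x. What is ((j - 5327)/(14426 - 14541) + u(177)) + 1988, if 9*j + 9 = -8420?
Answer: 2297147/1035 ≈ 2219.5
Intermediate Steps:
j = -8429/9 (j = -1 + (⅑)*(-8420) = -1 - 8420/9 = -8429/9 ≈ -936.56)
((j - 5327)/(14426 - 14541) + u(177)) + 1988 = ((-8429/9 - 5327)/(14426 - 14541) + 177) + 1988 = (-56372/9/(-115) + 177) + 1988 = (-56372/9*(-1/115) + 177) + 1988 = (56372/1035 + 177) + 1988 = 239567/1035 + 1988 = 2297147/1035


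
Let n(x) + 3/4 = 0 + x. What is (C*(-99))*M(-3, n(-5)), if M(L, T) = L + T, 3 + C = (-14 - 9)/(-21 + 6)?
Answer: -2541/2 ≈ -1270.5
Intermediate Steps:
C = -22/15 (C = -3 + (-14 - 9)/(-21 + 6) = -3 - 23/(-15) = -3 - 23*(-1/15) = -3 + 23/15 = -22/15 ≈ -1.4667)
n(x) = -¾ + x (n(x) = -¾ + (0 + x) = -¾ + x)
(C*(-99))*M(-3, n(-5)) = (-22/15*(-99))*(-3 + (-¾ - 5)) = 726*(-3 - 23/4)/5 = (726/5)*(-35/4) = -2541/2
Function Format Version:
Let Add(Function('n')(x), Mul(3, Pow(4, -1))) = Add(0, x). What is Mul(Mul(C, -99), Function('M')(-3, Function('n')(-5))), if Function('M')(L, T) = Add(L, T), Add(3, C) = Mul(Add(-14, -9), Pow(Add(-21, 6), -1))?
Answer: Rational(-2541, 2) ≈ -1270.5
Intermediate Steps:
C = Rational(-22, 15) (C = Add(-3, Mul(Add(-14, -9), Pow(Add(-21, 6), -1))) = Add(-3, Mul(-23, Pow(-15, -1))) = Add(-3, Mul(-23, Rational(-1, 15))) = Add(-3, Rational(23, 15)) = Rational(-22, 15) ≈ -1.4667)
Function('n')(x) = Add(Rational(-3, 4), x) (Function('n')(x) = Add(Rational(-3, 4), Add(0, x)) = Add(Rational(-3, 4), x))
Mul(Mul(C, -99), Function('M')(-3, Function('n')(-5))) = Mul(Mul(Rational(-22, 15), -99), Add(-3, Add(Rational(-3, 4), -5))) = Mul(Rational(726, 5), Add(-3, Rational(-23, 4))) = Mul(Rational(726, 5), Rational(-35, 4)) = Rational(-2541, 2)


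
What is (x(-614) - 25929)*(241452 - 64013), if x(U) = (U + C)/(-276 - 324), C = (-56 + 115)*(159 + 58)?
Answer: -920884100857/200 ≈ -4.6044e+9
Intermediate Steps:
C = 12803 (C = 59*217 = 12803)
x(U) = -12803/600 - U/600 (x(U) = (U + 12803)/(-276 - 324) = (12803 + U)/(-600) = (12803 + U)*(-1/600) = -12803/600 - U/600)
(x(-614) - 25929)*(241452 - 64013) = ((-12803/600 - 1/600*(-614)) - 25929)*(241452 - 64013) = ((-12803/600 + 307/300) - 25929)*177439 = (-4063/200 - 25929)*177439 = -5189863/200*177439 = -920884100857/200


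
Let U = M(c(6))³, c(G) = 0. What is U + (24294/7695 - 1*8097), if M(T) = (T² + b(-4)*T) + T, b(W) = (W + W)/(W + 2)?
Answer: -20760707/2565 ≈ -8093.8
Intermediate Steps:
b(W) = 2*W/(2 + W) (b(W) = (2*W)/(2 + W) = 2*W/(2 + W))
M(T) = T² + 5*T (M(T) = (T² + (2*(-4)/(2 - 4))*T) + T = (T² + (2*(-4)/(-2))*T) + T = (T² + (2*(-4)*(-½))*T) + T = (T² + 4*T) + T = T² + 5*T)
U = 0 (U = (0*(5 + 0))³ = (0*5)³ = 0³ = 0)
U + (24294/7695 - 1*8097) = 0 + (24294/7695 - 1*8097) = 0 + (24294*(1/7695) - 8097) = 0 + (8098/2565 - 8097) = 0 - 20760707/2565 = -20760707/2565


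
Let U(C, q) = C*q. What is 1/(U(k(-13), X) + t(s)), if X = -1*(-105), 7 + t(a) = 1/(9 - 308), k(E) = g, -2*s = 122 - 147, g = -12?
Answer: -299/378834 ≈ -0.00078926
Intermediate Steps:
s = 25/2 (s = -(122 - 147)/2 = -1/2*(-25) = 25/2 ≈ 12.500)
k(E) = -12
t(a) = -2094/299 (t(a) = -7 + 1/(9 - 308) = -7 + 1/(-299) = -7 - 1/299 = -2094/299)
X = 105
1/(U(k(-13), X) + t(s)) = 1/(-12*105 - 2094/299) = 1/(-1260 - 2094/299) = 1/(-378834/299) = -299/378834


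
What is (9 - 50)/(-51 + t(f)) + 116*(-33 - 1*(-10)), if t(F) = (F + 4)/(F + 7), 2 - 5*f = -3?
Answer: -1074876/403 ≈ -2667.2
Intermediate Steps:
f = 1 (f = ⅖ - ⅕*(-3) = ⅖ + ⅗ = 1)
t(F) = (4 + F)/(7 + F)
(9 - 50)/(-51 + t(f)) + 116*(-33 - 1*(-10)) = (9 - 50)/(-51 + (4 + 1)/(7 + 1)) + 116*(-33 - 1*(-10)) = -41/(-51 + 5/8) + 116*(-33 + 10) = -41/(-51 + (⅛)*5) + 116*(-23) = -41/(-51 + 5/8) - 2668 = -41/(-403/8) - 2668 = -41*(-8/403) - 2668 = 328/403 - 2668 = -1074876/403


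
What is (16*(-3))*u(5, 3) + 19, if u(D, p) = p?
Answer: -125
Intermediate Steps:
(16*(-3))*u(5, 3) + 19 = (16*(-3))*3 + 19 = -48*3 + 19 = -144 + 19 = -125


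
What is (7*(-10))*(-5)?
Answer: 350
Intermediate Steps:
(7*(-10))*(-5) = -70*(-5) = 350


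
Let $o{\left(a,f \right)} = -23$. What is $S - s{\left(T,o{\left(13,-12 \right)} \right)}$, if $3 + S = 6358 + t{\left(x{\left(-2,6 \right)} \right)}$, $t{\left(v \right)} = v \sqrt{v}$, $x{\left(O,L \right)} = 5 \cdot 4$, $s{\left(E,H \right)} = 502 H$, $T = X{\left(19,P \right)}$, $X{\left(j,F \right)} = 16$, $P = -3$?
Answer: $17901 + 40 \sqrt{5} \approx 17990.0$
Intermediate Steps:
$T = 16$
$x{\left(O,L \right)} = 20$
$t{\left(v \right)} = v^{\frac{3}{2}}$
$S = 6355 + 40 \sqrt{5}$ ($S = -3 + \left(6358 + 20^{\frac{3}{2}}\right) = -3 + \left(6358 + 40 \sqrt{5}\right) = 6355 + 40 \sqrt{5} \approx 6444.4$)
$S - s{\left(T,o{\left(13,-12 \right)} \right)} = \left(6355 + 40 \sqrt{5}\right) - 502 \left(-23\right) = \left(6355 + 40 \sqrt{5}\right) - -11546 = \left(6355 + 40 \sqrt{5}\right) + 11546 = 17901 + 40 \sqrt{5}$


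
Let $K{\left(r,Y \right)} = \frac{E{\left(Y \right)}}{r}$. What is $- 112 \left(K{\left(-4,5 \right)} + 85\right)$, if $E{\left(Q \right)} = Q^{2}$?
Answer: $-8820$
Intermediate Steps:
$K{\left(r,Y \right)} = \frac{Y^{2}}{r}$
$- 112 \left(K{\left(-4,5 \right)} + 85\right) = - 112 \left(\frac{5^{2}}{-4} + 85\right) = - 112 \left(25 \left(- \frac{1}{4}\right) + 85\right) = - 112 \left(- \frac{25}{4} + 85\right) = \left(-112\right) \frac{315}{4} = -8820$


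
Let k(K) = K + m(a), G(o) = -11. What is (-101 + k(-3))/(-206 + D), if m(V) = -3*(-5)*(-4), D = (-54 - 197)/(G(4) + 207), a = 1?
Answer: 32144/40627 ≈ 0.79120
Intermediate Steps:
D = -251/196 (D = (-54 - 197)/(-11 + 207) = -251/196 ≈ -1.2806)
m(V) = -60 (m(V) = 15*(-4) = -60)
k(K) = -60 + K (k(K) = K - 60 = -60 + K)
(-101 + k(-3))/(-206 + D) = (-101 + (-60 - 3))/(-206 - 251/196) = (-101 - 63)/(-40627/196) = -164*(-196/40627) = 32144/40627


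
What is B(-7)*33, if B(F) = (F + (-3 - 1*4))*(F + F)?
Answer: 6468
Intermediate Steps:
B(F) = 2*F*(-7 + F) (B(F) = (F + (-3 - 4))*(2*F) = (F - 7)*(2*F) = (-7 + F)*(2*F) = 2*F*(-7 + F))
B(-7)*33 = (2*(-7)*(-7 - 7))*33 = (2*(-7)*(-14))*33 = 196*33 = 6468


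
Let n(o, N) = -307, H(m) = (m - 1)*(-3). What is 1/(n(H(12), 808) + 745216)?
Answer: 1/744909 ≈ 1.3424e-6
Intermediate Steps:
H(m) = 3 - 3*m (H(m) = (-1 + m)*(-3) = 3 - 3*m)
1/(n(H(12), 808) + 745216) = 1/(-307 + 745216) = 1/744909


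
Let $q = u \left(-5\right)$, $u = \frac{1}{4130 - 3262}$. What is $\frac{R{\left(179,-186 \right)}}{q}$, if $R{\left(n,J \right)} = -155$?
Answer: $26908$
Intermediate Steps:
$u = \frac{1}{868} \approx 0.0011521$
$q = - \frac{5}{868}$ ($q = \frac{1}{868} \left(-5\right) = - \frac{5}{868} \approx -0.0057604$)
$\frac{R{\left(179,-186 \right)}}{q} = - \frac{155}{- \frac{5}{868}} = \left(-155\right) \left(- \frac{868}{5}\right) = 26908$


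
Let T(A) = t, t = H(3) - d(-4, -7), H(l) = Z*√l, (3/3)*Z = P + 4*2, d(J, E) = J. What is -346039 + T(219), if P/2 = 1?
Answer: -346035 + 10*√3 ≈ -3.4602e+5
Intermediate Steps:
P = 2 (P = 2*1 = 2)
Z = 10 (Z = 2 + 4*2 = 2 + 8 = 10)
H(l) = 10*√l
t = 4 + 10*√3 (t = 10*√3 - 1*(-4) = 10*√3 + 4 = 4 + 10*√3 ≈ 21.320)
T(A) = 4 + 10*√3
-346039 + T(219) = -346039 + (4 + 10*√3) = -346035 + 10*√3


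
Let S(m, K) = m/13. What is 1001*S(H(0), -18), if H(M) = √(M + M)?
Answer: 0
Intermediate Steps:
H(M) = √2*√M (H(M) = √(2*M) = √2*√M)
S(m, K) = m/13 (S(m, K) = m*(1/13) = m/13)
1001*S(H(0), -18) = 1001*((√2*√0)/13) = 1001*((√2*0)/13) = 1001*((1/13)*0) = 1001*0 = 0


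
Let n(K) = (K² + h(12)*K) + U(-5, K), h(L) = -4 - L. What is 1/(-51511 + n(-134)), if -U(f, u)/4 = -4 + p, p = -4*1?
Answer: -1/31379 ≈ -3.1868e-5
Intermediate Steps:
p = -4
U(f, u) = 32 (U(f, u) = -4*(-4 - 4) = -4*(-8) = 32)
n(K) = 32 + K² - 16*K (n(K) = (K² + (-4 - 1*12)*K) + 32 = (K² + (-4 - 12)*K) + 32 = (K² - 16*K) + 32 = 32 + K² - 16*K)
1/(-51511 + n(-134)) = 1/(-51511 + (32 + (-134)² - 16*(-134))) = 1/(-51511 + (32 + 17956 + 2144)) = 1/(-51511 + 20132) = 1/(-31379) = -1/31379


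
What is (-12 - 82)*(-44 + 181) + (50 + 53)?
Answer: -12775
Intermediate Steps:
(-12 - 82)*(-44 + 181) + (50 + 53) = -94*137 + 103 = -12878 + 103 = -12775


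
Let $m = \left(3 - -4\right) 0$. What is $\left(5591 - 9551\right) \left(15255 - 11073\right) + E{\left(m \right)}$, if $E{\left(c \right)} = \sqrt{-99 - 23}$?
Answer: $-16560720 + i \sqrt{122} \approx -1.6561 \cdot 10^{7} + 11.045 i$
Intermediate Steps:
$m = 0$ ($m = \left(3 + 4\right) 0 = 7 \cdot 0 = 0$)
$E{\left(c \right)} = i \sqrt{122}$ ($E{\left(c \right)} = \sqrt{-122} = i \sqrt{122}$)
$\left(5591 - 9551\right) \left(15255 - 11073\right) + E{\left(m \right)} = \left(5591 - 9551\right) \left(15255 - 11073\right) + i \sqrt{122} = \left(-3960\right) 4182 + i \sqrt{122} = -16560720 + i \sqrt{122}$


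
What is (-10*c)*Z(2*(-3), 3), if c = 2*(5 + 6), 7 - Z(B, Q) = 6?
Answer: -220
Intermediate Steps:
Z(B, Q) = 1 (Z(B, Q) = 7 - 1*6 = 7 - 6 = 1)
c = 22 (c = 2*11 = 22)
(-10*c)*Z(2*(-3), 3) = -10*22*1 = -220*1 = -220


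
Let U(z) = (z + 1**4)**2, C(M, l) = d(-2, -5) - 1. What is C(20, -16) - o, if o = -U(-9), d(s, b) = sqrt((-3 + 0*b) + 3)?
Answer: 63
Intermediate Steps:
d(s, b) = 0 (d(s, b) = sqrt((-3 + 0) + 3) = sqrt(-3 + 3) = sqrt(0) = 0)
C(M, l) = -1 (C(M, l) = 0 - 1 = -1)
U(z) = (1 + z)**2 (U(z) = (z + 1)**2 = (1 + z)**2)
o = -64 (o = -(1 - 9)**2 = -1*(-8)**2 = -1*64 = -64)
C(20, -16) - o = -1 - 1*(-64) = -1 + 64 = 63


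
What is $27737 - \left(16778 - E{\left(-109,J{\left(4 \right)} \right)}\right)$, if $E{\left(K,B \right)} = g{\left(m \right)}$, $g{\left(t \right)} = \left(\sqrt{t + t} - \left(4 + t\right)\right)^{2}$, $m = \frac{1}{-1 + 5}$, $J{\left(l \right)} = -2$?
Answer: $\frac{175641}{16} - \frac{17 \sqrt{2}}{4} \approx 10972.0$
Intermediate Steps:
$m = \frac{1}{4} \approx 0.25$
$g{\left(t \right)} = \left(-4 - t + \sqrt{2} \sqrt{t}\right)^{2}$ ($g{\left(t \right)} = \left(\sqrt{2 t} - \left(4 + t\right)\right)^{2} = \left(\sqrt{2} \sqrt{t} - \left(4 + t\right)\right)^{2} = \left(-4 - t + \sqrt{2} \sqrt{t}\right)^{2}$)
$E{\left(K,B \right)} = \left(\frac{17}{4} - \frac{\sqrt{2}}{2}\right)^{2}$ ($E{\left(K,B \right)} = \left(4 + \frac{1}{4} - \frac{\sqrt{2}}{2}\right)^{2} = \left(\frac{17}{4} - \frac{\sqrt{2}}{2}\right)^{2}$)
$27737 - \left(16778 - E{\left(-109,J{\left(4 \right)} \right)}\right) = 27737 - \left(16778 - \left(\frac{297}{16} - \frac{17 \sqrt{2}}{4}\right)\right) = 27737 - \left(\frac{268151}{16} + \frac{17 \sqrt{2}}{4}\right) = \frac{175641}{16} - \frac{17 \sqrt{2}}{4}$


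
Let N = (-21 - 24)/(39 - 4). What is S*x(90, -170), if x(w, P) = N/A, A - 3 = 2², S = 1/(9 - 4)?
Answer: -9/245 ≈ -0.036735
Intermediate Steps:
S = ⅕ (S = 1/5 = ⅕ ≈ 0.20000)
A = 7 (A = 3 + 2² = 3 + 4 = 7)
N = -9/7 (N = -45/35 = -45*1/35 = -9/7 ≈ -1.2857)
x(w, P) = -9/49 (x(w, P) = -9/7/7 = -9/7*⅐ = -9/49)
S*x(90, -170) = (⅕)*(-9/49) = -9/245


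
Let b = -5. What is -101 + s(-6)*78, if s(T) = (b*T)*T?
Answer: -14141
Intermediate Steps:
s(T) = -5*T² (s(T) = (-5*T)*T = -5*T²)
-101 + s(-6)*78 = -101 - 5*(-6)²*78 = -101 - 5*36*78 = -101 - 180*78 = -101 - 14040 = -14141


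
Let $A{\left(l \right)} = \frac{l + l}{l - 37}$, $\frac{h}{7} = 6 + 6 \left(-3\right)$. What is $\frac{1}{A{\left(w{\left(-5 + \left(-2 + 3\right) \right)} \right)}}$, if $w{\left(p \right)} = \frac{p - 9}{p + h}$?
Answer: $- \frac{3243}{26} \approx -124.73$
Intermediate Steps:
$h = -84$ ($h = 7 \left(6 + 6 \left(-3\right)\right) = 7 \left(6 - 18\right) = 7 \left(-12\right) = -84$)
$w{\left(p \right)} = \frac{-9 + p}{-84 + p}$ ($w{\left(p \right)} = \frac{p - 9}{p - 84} = \frac{-9 + p}{-84 + p}$)
$A{\left(l \right)} = \frac{2 l}{-37 + l}$
$\frac{1}{A{\left(w{\left(-5 + \left(-2 + 3\right) \right)} \right)}} = \frac{1}{2 \frac{-9 + \left(-5 + \left(-2 + 3\right)\right)}{-84 + \left(-5 + \left(-2 + 3\right)\right)} \frac{1}{-37 + \frac{-9 + \left(-5 + \left(-2 + 3\right)\right)}{-84 + \left(-5 + \left(-2 + 3\right)\right)}}} = \frac{1}{2 \frac{-9 + \left(-5 + 1\right)}{-84 + \left(-5 + 1\right)} \frac{1}{-37 + \frac{-9 + \left(-5 + 1\right)}{-84 + \left(-5 + 1\right)}}} = \frac{1}{2 \frac{-9 - 4}{-84 - 4} \frac{1}{-37 + \frac{-9 - 4}{-84 - 4}}} = \frac{1}{2 \frac{1}{-88} \left(-13\right) \frac{1}{-37 + \frac{1}{-88} \left(-13\right)}} = \frac{1}{2 \left(\left(- \frac{1}{88}\right) \left(-13\right)\right) \frac{1}{-37 - - \frac{13}{88}}} = \frac{1}{2 \cdot \frac{13}{88} \frac{1}{-37 + \frac{13}{88}}} = \frac{1}{2 \cdot \frac{13}{88} \frac{1}{- \frac{3243}{88}}} = \frac{1}{2 \cdot \frac{13}{88} \left(- \frac{88}{3243}\right)} = \frac{1}{- \frac{26}{3243}} = - \frac{3243}{26}$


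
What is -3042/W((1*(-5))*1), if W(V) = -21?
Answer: 1014/7 ≈ 144.86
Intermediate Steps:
-3042/W((1*(-5))*1) = -3042/(-21) = -3042*(-1/21) = 1014/7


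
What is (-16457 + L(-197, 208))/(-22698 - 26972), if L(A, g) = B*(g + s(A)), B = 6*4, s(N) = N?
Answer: 16193/49670 ≈ 0.32601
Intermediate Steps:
B = 24
L(A, g) = 24*A + 24*g (L(A, g) = 24*(g + A) = 24*(A + g) = 24*A + 24*g)
(-16457 + L(-197, 208))/(-22698 - 26972) = (-16457 + (24*(-197) + 24*208))/(-22698 - 26972) = (-16457 + (-4728 + 4992))/(-49670) = (-16457 + 264)*(-1/49670) = -16193*(-1/49670) = 16193/49670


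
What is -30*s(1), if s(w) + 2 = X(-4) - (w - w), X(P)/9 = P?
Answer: 1140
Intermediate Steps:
X(P) = 9*P
s(w) = -38 (s(w) = -2 + (9*(-4) - (w - w)) = -2 + (-36 - 1*0) = -2 + (-36 + 0) = -2 - 36 = -38)
-30*s(1) = -30*(-38) = 1140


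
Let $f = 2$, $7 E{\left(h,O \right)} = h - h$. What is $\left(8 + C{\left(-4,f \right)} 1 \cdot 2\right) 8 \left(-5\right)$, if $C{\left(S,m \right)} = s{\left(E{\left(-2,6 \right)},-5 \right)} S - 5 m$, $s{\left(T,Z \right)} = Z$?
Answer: $-1120$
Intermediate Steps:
$E{\left(h,O \right)} = 0$ ($E{\left(h,O \right)} = \frac{h - h}{7} = \frac{1}{7} \cdot 0 = 0$)
$C{\left(S,m \right)} = - 5 S - 5 m$
$\left(8 + C{\left(-4,f \right)} 1 \cdot 2\right) 8 \left(-5\right) = \left(8 + \left(\left(-5\right) \left(-4\right) - 10\right) 1 \cdot 2\right) 8 \left(-5\right) = \left(8 + \left(20 - 10\right) 1 \cdot 2\right) 8 \left(-5\right) = \left(8 + 10 \cdot 1 \cdot 2\right) 8 \left(-5\right) = \left(8 + 10 \cdot 2\right) 8 \left(-5\right) = \left(8 + 20\right) 8 \left(-5\right) = 28 \cdot 8 \left(-5\right) = 224 \left(-5\right) = -1120$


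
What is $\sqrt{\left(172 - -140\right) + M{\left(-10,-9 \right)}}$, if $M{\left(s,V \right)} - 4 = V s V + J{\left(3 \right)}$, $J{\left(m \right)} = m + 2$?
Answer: $i \sqrt{489} \approx 22.113 i$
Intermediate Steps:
$J{\left(m \right)} = 2 + m$
$M{\left(s,V \right)} = 9 + s V^{2}$ ($M{\left(s,V \right)} = 4 + \left(V s V + \left(2 + 3\right)\right) = 4 + \left(s V^{2} + 5\right) = 4 + \left(5 + s V^{2}\right) = 9 + s V^{2}$)
$\sqrt{\left(172 - -140\right) + M{\left(-10,-9 \right)}} = \sqrt{\left(172 - -140\right) + \left(9 - 10 \left(-9\right)^{2}\right)} = \sqrt{\left(172 + 140\right) + \left(9 - 810\right)} = \sqrt{312 + \left(9 - 810\right)} = \sqrt{312 - 801} = \sqrt{-489} = i \sqrt{489}$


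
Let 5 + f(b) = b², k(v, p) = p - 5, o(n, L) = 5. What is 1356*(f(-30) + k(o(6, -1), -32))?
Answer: 1163448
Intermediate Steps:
k(v, p) = -5 + p
f(b) = -5 + b²
1356*(f(-30) + k(o(6, -1), -32)) = 1356*((-5 + (-30)²) + (-5 - 32)) = 1356*((-5 + 900) - 37) = 1356*(895 - 37) = 1356*858 = 1163448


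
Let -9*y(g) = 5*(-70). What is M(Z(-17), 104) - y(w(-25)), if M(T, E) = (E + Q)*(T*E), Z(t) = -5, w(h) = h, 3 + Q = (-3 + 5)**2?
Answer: -491750/9 ≈ -54639.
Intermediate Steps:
Q = 1 (Q = -3 + (-3 + 5)**2 = -3 + 2**2 = -3 + 4 = 1)
y(g) = 350/9 (y(g) = -5*(-70)/9 = -1/9*(-350) = 350/9)
M(T, E) = E*T*(1 + E) (M(T, E) = (E + 1)*(T*E) = (1 + E)*(E*T) = E*T*(1 + E))
M(Z(-17), 104) - y(w(-25)) = 104*(-5)*(1 + 104) - 1*350/9 = 104*(-5)*105 - 350/9 = -54600 - 350/9 = -491750/9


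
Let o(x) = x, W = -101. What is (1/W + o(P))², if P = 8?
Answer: 651249/10201 ≈ 63.842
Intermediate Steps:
(1/W + o(P))² = (1/(-101) + 8)² = (-1/101 + 8)² = (807/101)² = 651249/10201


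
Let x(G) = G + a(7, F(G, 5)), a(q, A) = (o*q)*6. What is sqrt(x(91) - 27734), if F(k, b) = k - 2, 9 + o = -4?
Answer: I*sqrt(28189) ≈ 167.9*I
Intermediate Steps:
o = -13 (o = -9 - 4 = -13)
F(k, b) = -2 + k
a(q, A) = -78*q (a(q, A) = -13*q*6 = -78*q)
x(G) = -546 + G (x(G) = G - 78*7 = G - 546 = -546 + G)
sqrt(x(91) - 27734) = sqrt((-546 + 91) - 27734) = sqrt(-455 - 27734) = sqrt(-28189) = I*sqrt(28189)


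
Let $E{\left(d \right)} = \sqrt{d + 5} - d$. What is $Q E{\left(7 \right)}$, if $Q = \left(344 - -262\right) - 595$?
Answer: $-77 + 22 \sqrt{3} \approx -38.895$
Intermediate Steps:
$E{\left(d \right)} = \sqrt{5 + d} - d$
$Q = 11$ ($Q = \left(344 + 262\right) - 595 = 606 - 595 = 11$)
$Q E{\left(7 \right)} = 11 \left(\sqrt{5 + 7} - 7\right) = 11 \left(\sqrt{12} - 7\right) = 11 \left(2 \sqrt{3} - 7\right) = 11 \left(-7 + 2 \sqrt{3}\right) = -77 + 22 \sqrt{3}$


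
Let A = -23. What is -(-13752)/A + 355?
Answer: -5587/23 ≈ -242.91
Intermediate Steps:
-(-13752)/A + 355 = -(-13752)/(-23) + 355 = -(-13752)*(-1)/23 + 355 = -191*72/23 + 355 = -13752/23 + 355 = -5587/23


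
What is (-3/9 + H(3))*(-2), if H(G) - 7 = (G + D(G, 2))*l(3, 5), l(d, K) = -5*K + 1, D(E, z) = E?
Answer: 824/3 ≈ 274.67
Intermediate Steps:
l(d, K) = 1 - 5*K
H(G) = 7 - 48*G (H(G) = 7 + (G + G)*(1 - 5*5) = 7 + (2*G)*(1 - 25) = 7 + (2*G)*(-24) = 7 - 48*G)
(-3/9 + H(3))*(-2) = (-3/9 + (7 - 48*3))*(-2) = (-3*⅑ + (7 - 144))*(-2) = (-⅓ - 137)*(-2) = -412/3*(-2) = 824/3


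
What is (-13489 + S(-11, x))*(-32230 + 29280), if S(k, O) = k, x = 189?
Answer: 39825000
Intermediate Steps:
(-13489 + S(-11, x))*(-32230 + 29280) = (-13489 - 11)*(-32230 + 29280) = -13500*(-2950) = 39825000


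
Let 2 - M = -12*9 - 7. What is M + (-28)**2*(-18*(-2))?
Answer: 28341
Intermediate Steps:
M = 117 (M = 2 - (-12*9 - 7) = 2 - (-108 - 7) = 2 - 1*(-115) = 2 + 115 = 117)
M + (-28)**2*(-18*(-2)) = 117 + (-28)**2*(-18*(-2)) = 117 + 784*36 = 117 + 28224 = 28341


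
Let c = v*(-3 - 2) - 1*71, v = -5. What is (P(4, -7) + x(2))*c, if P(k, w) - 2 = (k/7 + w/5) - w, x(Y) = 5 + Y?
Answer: -24426/35 ≈ -697.89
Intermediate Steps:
P(k, w) = 2 - 4*w/5 + k/7 (P(k, w) = 2 + ((k/7 + w/5) - w) = 2 + ((w/5 + k/7) - w) = 2 + (-4*w/5 + k/7) = 2 - 4*w/5 + k/7)
c = -46 (c = -5*(-3 - 2) - 1*71 = -5*(-5) - 71 = 25 - 71 = -46)
(P(4, -7) + x(2))*c = ((2 - ⅘*(-7) + (⅐)*4) + (5 + 2))*(-46) = ((2 + 28/5 + 4/7) + 7)*(-46) = (286/35 + 7)*(-46) = (531/35)*(-46) = -24426/35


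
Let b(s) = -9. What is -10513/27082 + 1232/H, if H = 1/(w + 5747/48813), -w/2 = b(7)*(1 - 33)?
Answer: -937909388289053/1321953666 ≈ -7.0949e+5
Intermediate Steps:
w = -576 (w = -(-18)*(1 - 33) = -(-18)*(-32) = -2*288 = -576)
H = -48813/28110541 (H = 1/(-576 + 5747/48813) = 1/(-28110541/48813) = -48813/28110541 ≈ -0.0017365)
-10513/27082 + 1232/H = -10513/27082 + 1232/(-48813/28110541) = -10513*1/27082 + 1232*(-28110541/48813) = -10513/27082 - 34632186512/48813 = -937909388289053/1321953666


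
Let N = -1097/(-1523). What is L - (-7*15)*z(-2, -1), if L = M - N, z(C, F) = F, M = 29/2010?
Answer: -323589953/3061230 ≈ -105.71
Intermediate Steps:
M = 29/2010 (M = 29*(1/2010) = 29/2010 ≈ 0.014428)
N = 1097/1523 (N = -1097*(-1/1523) = 1097/1523 ≈ 0.72029)
L = -2160803/3061230 (L = 29/2010 - 1*1097/1523 = 29/2010 - 1097/1523 = -2160803/3061230 ≈ -0.70586)
L - (-7*15)*z(-2, -1) = -2160803/3061230 - (-7*15)*(-1) = -2160803/3061230 - (-105)*(-1) = -2160803/3061230 - 1*105 = -2160803/3061230 - 105 = -323589953/3061230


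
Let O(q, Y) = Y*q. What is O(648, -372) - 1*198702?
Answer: -439758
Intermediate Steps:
O(648, -372) - 1*198702 = -372*648 - 1*198702 = -241056 - 198702 = -439758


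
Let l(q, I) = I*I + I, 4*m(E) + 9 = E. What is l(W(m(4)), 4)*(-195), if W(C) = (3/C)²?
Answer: -3900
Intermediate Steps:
m(E) = -9/4 + E/4
W(C) = 9/C²
l(q, I) = I + I² (l(q, I) = I² + I = I + I²)
l(W(m(4)), 4)*(-195) = (4*(1 + 4))*(-195) = (4*5)*(-195) = 20*(-195) = -3900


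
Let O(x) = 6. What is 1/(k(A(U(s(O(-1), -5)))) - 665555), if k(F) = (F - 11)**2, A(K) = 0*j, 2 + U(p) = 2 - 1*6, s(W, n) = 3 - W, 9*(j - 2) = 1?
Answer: -1/665434 ≈ -1.5028e-6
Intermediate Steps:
j = 19/9 (j = 2 + (1/9)*1 = 2 + 1/9 = 19/9 ≈ 2.1111)
U(p) = -6 (U(p) = -2 + (2 - 1*6) = -2 + (2 - 6) = -2 - 4 = -6)
A(K) = 0 (A(K) = 0*(19/9) = 0)
k(F) = (-11 + F)**2
1/(k(A(U(s(O(-1), -5)))) - 665555) = 1/((-11 + 0)**2 - 665555) = 1/((-11)**2 - 665555) = 1/(121 - 665555) = 1/(-665434) = -1/665434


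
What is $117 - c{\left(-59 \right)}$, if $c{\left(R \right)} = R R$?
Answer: $-3364$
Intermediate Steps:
$c{\left(R \right)} = R^{2}$
$117 - c{\left(-59 \right)} = 117 - \left(-59\right)^{2} = 117 - 3481 = -3364$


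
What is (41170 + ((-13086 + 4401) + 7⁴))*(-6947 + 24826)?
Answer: 623726794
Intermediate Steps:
(41170 + ((-13086 + 4401) + 7⁴))*(-6947 + 24826) = (41170 + (-8685 + 2401))*17879 = (41170 - 6284)*17879 = 34886*17879 = 623726794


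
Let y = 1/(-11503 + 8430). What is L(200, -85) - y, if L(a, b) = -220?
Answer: -676059/3073 ≈ -220.00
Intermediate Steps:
y = -1/3073 (y = 1/(-3073) = -1/3073 ≈ -0.00032541)
L(200, -85) - y = -220 - 1*(-1/3073) = -220 + 1/3073 = -676059/3073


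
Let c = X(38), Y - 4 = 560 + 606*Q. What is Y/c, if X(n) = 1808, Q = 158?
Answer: 12039/226 ≈ 53.270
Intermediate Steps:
Y = 96312 (Y = 4 + (560 + 606*158) = 4 + (560 + 95748) = 4 + 96308 = 96312)
c = 1808
Y/c = 96312/1808 = 96312*(1/1808) = 12039/226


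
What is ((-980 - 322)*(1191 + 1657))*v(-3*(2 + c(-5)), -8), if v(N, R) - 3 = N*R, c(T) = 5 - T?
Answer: -1079055936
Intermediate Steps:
v(N, R) = 3 + N*R
((-980 - 322)*(1191 + 1657))*v(-3*(2 + c(-5)), -8) = ((-980 - 322)*(1191 + 1657))*(3 - 3*(2 + (5 - 1*(-5)))*(-8)) = (-1302*2848)*(3 - 3*(2 + (5 + 5))*(-8)) = -3708096*(3 - 3*(2 + 10)*(-8)) = -3708096*(3 - 3*12*(-8)) = -3708096*(3 - 36*(-8)) = -3708096*(3 + 288) = -3708096*291 = -1079055936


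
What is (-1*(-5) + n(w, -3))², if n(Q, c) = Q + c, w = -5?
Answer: 9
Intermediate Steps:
(-1*(-5) + n(w, -3))² = (-1*(-5) + (-5 - 3))² = (5 - 8)² = (-3)² = 9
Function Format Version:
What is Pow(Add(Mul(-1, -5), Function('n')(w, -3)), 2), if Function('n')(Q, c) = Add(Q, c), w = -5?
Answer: 9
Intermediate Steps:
Pow(Add(Mul(-1, -5), Function('n')(w, -3)), 2) = Pow(Add(Mul(-1, -5), Add(-5, -3)), 2) = Pow(Add(5, -8), 2) = Pow(-3, 2) = 9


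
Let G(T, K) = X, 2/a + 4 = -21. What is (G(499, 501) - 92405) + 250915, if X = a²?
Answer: 99068754/625 ≈ 1.5851e+5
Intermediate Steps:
a = -2/25 (a = 2/(-4 - 21) = 2/(-25) = 2*(-1/25) = -2/25 ≈ -0.080000)
X = 4/625 (X = (-2/25)² = 4/625 ≈ 0.0064000)
G(T, K) = 4/625
(G(499, 501) - 92405) + 250915 = (4/625 - 92405) + 250915 = -57753121/625 + 250915 = 99068754/625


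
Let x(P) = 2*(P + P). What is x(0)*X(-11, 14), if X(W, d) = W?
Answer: 0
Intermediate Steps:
x(P) = 4*P (x(P) = 2*(2*P) = 4*P)
x(0)*X(-11, 14) = (4*0)*(-11) = 0*(-11) = 0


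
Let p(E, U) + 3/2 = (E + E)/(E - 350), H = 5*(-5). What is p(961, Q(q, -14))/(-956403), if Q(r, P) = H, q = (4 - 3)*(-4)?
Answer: -2011/1168724466 ≈ -1.7207e-6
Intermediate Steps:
q = -4 (q = 1*(-4) = -4)
H = -25
Q(r, P) = -25
p(E, U) = -3/2 + 2*E/(-350 + E) (p(E, U) = -3/2 + (E + E)/(E - 350) = -3/2 + (2*E)/(-350 + E) = -3/2 + 2*E/(-350 + E))
p(961, Q(q, -14))/(-956403) = ((1050 + 961)/(2*(-350 + 961)))/(-956403) = ((½)*2011/611)*(-1/956403) = ((½)*(1/611)*2011)*(-1/956403) = (2011/1222)*(-1/956403) = -2011/1168724466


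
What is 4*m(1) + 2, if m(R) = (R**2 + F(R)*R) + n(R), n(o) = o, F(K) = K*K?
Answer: 14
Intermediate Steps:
F(K) = K**2
m(R) = R + R**2 + R**3 (m(R) = (R**2 + R**2*R) + R = (R**2 + R**3) + R = R + R**2 + R**3)
4*m(1) + 2 = 4*(1*(1 + 1 + 1**2)) + 2 = 4*(1*(1 + 1 + 1)) + 2 = 4*(1*3) + 2 = 4*3 + 2 = 12 + 2 = 14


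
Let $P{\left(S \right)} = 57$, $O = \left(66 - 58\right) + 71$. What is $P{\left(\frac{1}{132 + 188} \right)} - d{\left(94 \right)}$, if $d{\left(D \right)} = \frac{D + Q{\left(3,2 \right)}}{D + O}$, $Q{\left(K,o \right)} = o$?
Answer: $\frac{9765}{173} \approx 56.445$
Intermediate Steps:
$O = 79$ ($O = 8 + 71 = 79$)
$d{\left(D \right)} = \frac{2 + D}{79 + D}$ ($d{\left(D \right)} = \frac{D + 2}{D + 79} = \frac{2 + D}{79 + D}$)
$P{\left(\frac{1}{132 + 188} \right)} - d{\left(94 \right)} = 57 - \frac{2 + 94}{79 + 94} = 57 - \frac{1}{173} \cdot 96 = 57 - \frac{96}{173} = \frac{9765}{173}$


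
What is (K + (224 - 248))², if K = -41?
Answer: 4225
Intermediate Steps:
(K + (224 - 248))² = (-41 + (224 - 248))² = (-41 - 24)² = (-65)² = 4225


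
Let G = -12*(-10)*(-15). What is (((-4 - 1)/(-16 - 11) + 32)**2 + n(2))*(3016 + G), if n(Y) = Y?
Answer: 920048704/729 ≈ 1.2621e+6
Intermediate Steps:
G = -1800 (G = 120*(-15) = -1800)
(((-4 - 1)/(-16 - 11) + 32)**2 + n(2))*(3016 + G) = (((-4 - 1)/(-16 - 11) + 32)**2 + 2)*(3016 - 1800) = ((-5/(-27) + 32)**2 + 2)*1216 = ((-5*(-1/27) + 32)**2 + 2)*1216 = ((5/27 + 32)**2 + 2)*1216 = ((869/27)**2 + 2)*1216 = (755161/729 + 2)*1216 = (756619/729)*1216 = 920048704/729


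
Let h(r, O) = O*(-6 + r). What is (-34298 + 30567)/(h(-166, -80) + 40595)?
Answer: -533/7765 ≈ -0.068641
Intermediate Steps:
(-34298 + 30567)/(h(-166, -80) + 40595) = (-34298 + 30567)/(-80*(-6 - 166) + 40595) = -3731/(-80*(-172) + 40595) = -3731/(13760 + 40595) = -3731/54355 = -3731*1/54355 = -533/7765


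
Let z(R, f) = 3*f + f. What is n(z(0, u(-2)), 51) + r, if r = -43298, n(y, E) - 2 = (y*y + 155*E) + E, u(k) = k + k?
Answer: -35084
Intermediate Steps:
u(k) = 2*k
z(R, f) = 4*f
n(y, E) = 2 + y**2 + 156*E (n(y, E) = 2 + ((y*y + 155*E) + E) = 2 + ((y**2 + 155*E) + E) = 2 + (y**2 + 156*E) = 2 + y**2 + 156*E)
n(z(0, u(-2)), 51) + r = (2 + (4*(2*(-2)))**2 + 156*51) - 43298 = (2 + (4*(-4))**2 + 7956) - 43298 = (2 + (-16)**2 + 7956) - 43298 = (2 + 256 + 7956) - 43298 = 8214 - 43298 = -35084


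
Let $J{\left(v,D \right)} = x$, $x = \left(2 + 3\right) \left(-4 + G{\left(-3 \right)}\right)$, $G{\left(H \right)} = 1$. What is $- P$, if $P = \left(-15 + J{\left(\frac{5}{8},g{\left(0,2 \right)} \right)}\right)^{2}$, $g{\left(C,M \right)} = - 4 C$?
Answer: $-900$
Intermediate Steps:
$x = -15$ ($x = \left(2 + 3\right) \left(-4 + 1\right) = 5 \left(-3\right) = -15$)
$J{\left(v,D \right)} = -15$
$P = 900$ ($P = \left(-15 - 15\right)^{2} = \left(-30\right)^{2} = 900$)
$- P = \left(-1\right) 900 = -900$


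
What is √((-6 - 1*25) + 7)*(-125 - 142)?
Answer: -534*I*√6 ≈ -1308.0*I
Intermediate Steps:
√((-6 - 1*25) + 7)*(-125 - 142) = √((-6 - 25) + 7)*(-267) = √(-31 + 7)*(-267) = √(-24)*(-267) = (2*I*√6)*(-267) = -534*I*√6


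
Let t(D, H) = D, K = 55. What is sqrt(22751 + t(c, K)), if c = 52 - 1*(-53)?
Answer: 2*sqrt(5714) ≈ 151.18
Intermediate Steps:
c = 105 (c = 52 + 53 = 105)
sqrt(22751 + t(c, K)) = sqrt(22751 + 105) = sqrt(22856) = 2*sqrt(5714)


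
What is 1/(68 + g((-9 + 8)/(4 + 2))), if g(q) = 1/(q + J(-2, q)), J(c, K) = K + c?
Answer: 7/473 ≈ 0.014799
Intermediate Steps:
g(q) = 1/(-2 + 2*q) (g(q) = 1/(q + (q - 2)) = 1/(q + (-2 + q)) = 1/(-2 + 2*q))
1/(68 + g((-9 + 8)/(4 + 2))) = 1/(68 + 1/(2*(-1 + (-9 + 8)/(4 + 2)))) = 1/(68 + 1/(2*(-1 - 1/6))) = 1/(68 + 1/(2*(-1 - 1*⅙))) = 1/(68 + 1/(2*(-1 - ⅙))) = 1/(68 + 1/(2*(-7/6))) = 1/(68 + (½)*(-6/7)) = 1/(68 - 3/7) = 1/(473/7) = 7/473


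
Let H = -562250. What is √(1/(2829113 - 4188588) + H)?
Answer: I*√41565394478860629/271895 ≈ 749.83*I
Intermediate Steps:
√(1/(2829113 - 4188588) + H) = √(1/(2829113 - 4188588) - 562250) = √(1/(-1359475) - 562250) = √(-1/1359475 - 562250) = √(-764364818751/1359475) = I*√41565394478860629/271895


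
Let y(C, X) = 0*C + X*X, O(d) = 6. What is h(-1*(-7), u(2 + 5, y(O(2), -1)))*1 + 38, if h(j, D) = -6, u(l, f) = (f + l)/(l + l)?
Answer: 32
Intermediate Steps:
y(C, X) = X**2 (y(C, X) = 0 + X**2 = X**2)
u(l, f) = (f + l)/(2*l) (u(l, f) = (f + l)/((2*l)) = (f + l)*(1/(2*l)) = (f + l)/(2*l))
h(-1*(-7), u(2 + 5, y(O(2), -1)))*1 + 38 = -6*1 + 38 = -6 + 38 = 32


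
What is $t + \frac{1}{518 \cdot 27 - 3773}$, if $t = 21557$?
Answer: $\frac{220161642}{10213} \approx 21557.0$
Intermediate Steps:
$t + \frac{1}{518 \cdot 27 - 3773} = 21557 + \frac{1}{518 \cdot 27 - 3773} = 21557 + \frac{1}{13986 - 3773} = 21557 + \frac{1}{10213} = \frac{220161642}{10213}$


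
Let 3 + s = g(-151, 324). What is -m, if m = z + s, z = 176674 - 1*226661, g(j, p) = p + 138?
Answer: 49528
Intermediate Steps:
g(j, p) = 138 + p
z = -49987 (z = 176674 - 226661 = -49987)
s = 459 (s = -3 + (138 + 324) = -3 + 462 = 459)
m = -49528 (m = -49987 + 459 = -49528)
-m = -1*(-49528) = 49528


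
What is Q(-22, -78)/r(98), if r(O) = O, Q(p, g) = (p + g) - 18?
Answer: -59/49 ≈ -1.2041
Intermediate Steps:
Q(p, g) = -18 + g + p (Q(p, g) = (g + p) - 18 = -18 + g + p)
Q(-22, -78)/r(98) = (-18 - 78 - 22)/98 = -118*1/98 = -59/49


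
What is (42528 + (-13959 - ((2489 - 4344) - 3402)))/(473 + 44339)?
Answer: 16913/22406 ≈ 0.75484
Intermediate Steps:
(42528 + (-13959 - ((2489 - 4344) - 3402)))/(473 + 44339) = (42528 + (-13959 - (-1855 - 3402)))/44812 = (42528 + (-13959 - 1*(-5257)))*(1/44812) = (42528 + (-13959 + 5257))*(1/44812) = (42528 - 8702)*(1/44812) = 33826*(1/44812) = 16913/22406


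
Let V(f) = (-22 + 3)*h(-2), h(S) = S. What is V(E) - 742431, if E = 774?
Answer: -742393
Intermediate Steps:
V(f) = 38 (V(f) = (-22 + 3)*(-2) = -19*(-2) = 38)
V(E) - 742431 = 38 - 742431 = -742393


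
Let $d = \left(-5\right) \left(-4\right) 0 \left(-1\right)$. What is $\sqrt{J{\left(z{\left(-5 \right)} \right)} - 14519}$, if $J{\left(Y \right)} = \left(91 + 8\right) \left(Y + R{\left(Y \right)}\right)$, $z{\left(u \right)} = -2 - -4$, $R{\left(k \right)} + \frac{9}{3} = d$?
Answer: $i \sqrt{14618} \approx 120.9 i$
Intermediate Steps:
$d = 0$ ($d = 20 \cdot 0 = 0$)
$R{\left(k \right)} = -3$ ($R{\left(k \right)} = -3 + 0 = -3$)
$z{\left(u \right)} = 2$ ($z{\left(u \right)} = -2 + 4 = 2$)
$J{\left(Y \right)} = -297 + 99 Y$ ($J{\left(Y \right)} = \left(91 + 8\right) \left(Y - 3\right) = 99 \left(-3 + Y\right) = -297 + 99 Y$)
$\sqrt{J{\left(z{\left(-5 \right)} \right)} - 14519} = \sqrt{\left(-297 + 99 \cdot 2\right) - 14519} = \sqrt{\left(-297 + 198\right) - 14519} = \sqrt{-99 - 14519} = \sqrt{-14618} = i \sqrt{14618}$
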